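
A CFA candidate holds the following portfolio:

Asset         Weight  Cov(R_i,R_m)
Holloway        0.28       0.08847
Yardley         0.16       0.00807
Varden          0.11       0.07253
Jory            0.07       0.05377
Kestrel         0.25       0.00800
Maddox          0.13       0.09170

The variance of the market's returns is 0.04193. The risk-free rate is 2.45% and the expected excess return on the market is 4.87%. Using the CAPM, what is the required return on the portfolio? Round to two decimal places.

β_Holloway = 0.08847 / 0.04193 = 2.1099
β_Yardley = 0.00807 / 0.04193 = 0.1925
β_Varden = 0.07253 / 0.04193 = 1.7298
β_Jory = 0.05377 / 0.04193 = 1.2824
β_Kestrel = 0.00800 / 0.04193 = 0.1908
β_Maddox = 0.09170 / 0.04193 = 2.1870
β_P = Σ w_i β_i = 0.28×2.1099 + 0.16×0.1925 + 0.11×1.7298 + 0.07×1.2824 + 0.25×0.1908 + 0.13×2.1870 = 1.2336
E(R_P) = R_f + β_P × MRP = 2.45% + 1.2336 × 4.87% = 8.46%

8.46%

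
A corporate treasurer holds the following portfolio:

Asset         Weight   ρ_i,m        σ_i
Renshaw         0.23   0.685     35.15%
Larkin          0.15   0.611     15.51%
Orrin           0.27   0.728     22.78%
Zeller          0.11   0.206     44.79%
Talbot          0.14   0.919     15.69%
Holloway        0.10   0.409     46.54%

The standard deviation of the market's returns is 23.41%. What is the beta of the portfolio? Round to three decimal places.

0.699

β_Renshaw = 0.685 × 35.15% / 23.41% = 1.0285
β_Larkin = 0.611 × 15.51% / 23.41% = 0.4048
β_Orrin = 0.728 × 22.78% / 23.41% = 0.7084
β_Zeller = 0.206 × 44.79% / 23.41% = 0.3941
β_Talbot = 0.919 × 15.69% / 23.41% = 0.6159
β_Holloway = 0.409 × 46.54% / 23.41% = 0.8131
β_P = Σ w_i β_i = 0.23×1.0285 + 0.15×0.4048 + 0.27×0.7084 + 0.11×0.3941 + 0.14×0.6159 + 0.10×0.8131 = 0.6994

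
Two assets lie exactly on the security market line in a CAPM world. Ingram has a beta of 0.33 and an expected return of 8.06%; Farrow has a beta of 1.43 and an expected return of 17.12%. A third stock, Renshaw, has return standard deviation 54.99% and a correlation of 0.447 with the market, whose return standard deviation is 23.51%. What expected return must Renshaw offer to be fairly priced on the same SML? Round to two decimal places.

MRP = (17.12% − 8.06%) / (1.43 − 0.33) = 8.2364%
R_f = 8.06% − 0.33 × 8.2364% = 5.3420%
β_Renshaw = ρ·σ_i/σ_m = 0.447 × 54.99 / 23.51 = 1.0455
E(R_Renshaw) = R_f + β × MRP = 5.3420% + 1.0455 × 8.2364% = 13.95%

13.95%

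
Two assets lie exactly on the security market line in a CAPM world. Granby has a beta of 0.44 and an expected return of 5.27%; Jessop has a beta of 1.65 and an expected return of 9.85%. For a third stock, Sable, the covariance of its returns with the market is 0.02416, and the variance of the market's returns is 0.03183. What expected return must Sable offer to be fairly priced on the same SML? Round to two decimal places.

MRP = (9.85% − 5.27%) / (1.65 − 0.44) = 3.7851%
R_f = 5.27% − 0.44 × 3.7851% = 3.6046%
β_Sable = Cov / Var(R_m) = 0.02416 / 0.03183 = 0.7590
E(R_Sable) = R_f + β × MRP = 3.6046% + 0.7590 × 3.7851% = 6.48%

6.48%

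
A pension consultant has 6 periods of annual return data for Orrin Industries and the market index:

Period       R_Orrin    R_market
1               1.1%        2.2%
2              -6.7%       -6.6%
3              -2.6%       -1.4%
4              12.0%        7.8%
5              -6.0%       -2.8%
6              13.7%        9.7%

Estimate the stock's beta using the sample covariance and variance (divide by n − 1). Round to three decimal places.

1.383

Mean R_i = (1.1 − 6.7 − 2.6 + 12.0 − 6.0 + 13.7) / 6 = 1.9167%
Mean R_m = (2.2 − 6.6 − 1.4 + 7.8 − 2.8 + 9.7) / 6 = 1.4833%
Σ(R_i − R̄_i)(R_m − R̄_m) = 276.5117  ⇒  Cov = 276.5117 / 5 = 55.3023
Σ(R_m − R̄_m)² = 199.9283  ⇒  Var(R_m) = 199.9283 / 5 = 39.9857
β = Cov / Var(R_m) = 55.3023 / 39.9857 = 1.3831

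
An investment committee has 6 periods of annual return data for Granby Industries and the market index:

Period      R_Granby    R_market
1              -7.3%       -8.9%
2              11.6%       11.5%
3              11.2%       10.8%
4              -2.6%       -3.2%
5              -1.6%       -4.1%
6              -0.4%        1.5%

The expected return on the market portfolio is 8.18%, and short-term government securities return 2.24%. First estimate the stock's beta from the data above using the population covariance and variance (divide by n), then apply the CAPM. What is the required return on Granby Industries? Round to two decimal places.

7.70%

Mean R_i = (-7.3 + 11.6 + 11.2 − 2.6 − 1.6 − 0.4) / 6 = 1.8167%
Mean R_m = (-8.9 + 11.5 + 10.8 − 3.2 − 4.1 + 1.5) / 6 = 1.2667%
Σ(R_i − R̄_i)(R_m − R̄_m) = 319.8033  ⇒  Cov = 319.8033 / 6 = 53.3006
Σ(R_m − R̄_m)² = 347.7733  ⇒  Var(R_m) = 347.7733 / 6 = 57.9622
β = Cov / Var(R_m) = 53.3006 / 57.9622 = 0.9196
MRP = 8.18% − 2.24% = 5.94%
E(R) = R_f + β × MRP = 2.24% + 0.9196 × 5.94% = 7.70%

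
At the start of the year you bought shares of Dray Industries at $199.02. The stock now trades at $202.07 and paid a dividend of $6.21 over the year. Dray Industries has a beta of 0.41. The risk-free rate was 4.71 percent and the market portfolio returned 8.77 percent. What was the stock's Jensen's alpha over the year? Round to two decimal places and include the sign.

Realised HPR = (P1 + D1 − P0) / P0 = (202.07 + 6.21 − 199.02) / 199.02 = 9.26 / 199.02 = 4.6528%
MRP = 8.77% − 4.71% = 4.06%
CAPM required = R_f + β·MRP = 4.71% + 0.41 × 4.06% = 6.3746%
α = realised − required = 4.6528% − 6.3746% = -1.72%

-1.72%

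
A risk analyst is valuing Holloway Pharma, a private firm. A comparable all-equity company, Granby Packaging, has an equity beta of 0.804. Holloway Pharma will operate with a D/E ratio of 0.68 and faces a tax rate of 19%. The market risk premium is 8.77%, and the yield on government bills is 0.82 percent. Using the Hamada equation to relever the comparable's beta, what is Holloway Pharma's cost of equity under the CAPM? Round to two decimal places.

β_L = β_U × [1 + (1 − t)(D/E)] = 0.804 × [1 + (1 − 0.19) × 0.68]
    = 0.804 × [1 + 0.81 × 0.68] = 0.804 × 1.5508 = 1.2468
E(R) = R_f + β_L × MRP = 0.82% + 1.2468 × 8.77% = 11.75%

11.75%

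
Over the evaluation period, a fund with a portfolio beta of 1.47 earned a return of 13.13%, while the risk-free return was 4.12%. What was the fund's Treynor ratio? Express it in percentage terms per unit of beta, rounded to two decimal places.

Treynor = (R_P − R_f) / β_P = (13.13% − 4.12%) / 1.4700 = 9.01% / 1.4700 = 6.13%

6.13%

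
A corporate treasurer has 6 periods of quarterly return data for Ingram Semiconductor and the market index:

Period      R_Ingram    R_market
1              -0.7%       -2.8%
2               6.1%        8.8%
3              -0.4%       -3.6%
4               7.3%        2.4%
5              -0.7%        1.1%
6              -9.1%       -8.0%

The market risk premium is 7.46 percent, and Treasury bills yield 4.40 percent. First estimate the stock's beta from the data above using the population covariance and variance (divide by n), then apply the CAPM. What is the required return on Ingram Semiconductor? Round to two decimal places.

10.93%

Mean R_i = (-0.7 + 6.1 − 0.4 + 7.3 − 0.7 − 9.1) / 6 = 0.4167%
Mean R_m = (-2.8 + 8.8 − 3.6 + 2.4 + 1.1 − 8.0) / 6 = -0.3500%
Σ(R_i − R̄_i)(R_m − R̄_m) = 147.5050  ⇒  Cov = 147.5050 / 6 = 24.5842
Σ(R_m − R̄_m)² = 168.4750  ⇒  Var(R_m) = 168.4750 / 6 = 28.0792
β = Cov / Var(R_m) = 24.5842 / 28.0792 = 0.8755
E(R) = R_f + β × MRP = 4.40% + 0.8755 × 7.46% = 10.93%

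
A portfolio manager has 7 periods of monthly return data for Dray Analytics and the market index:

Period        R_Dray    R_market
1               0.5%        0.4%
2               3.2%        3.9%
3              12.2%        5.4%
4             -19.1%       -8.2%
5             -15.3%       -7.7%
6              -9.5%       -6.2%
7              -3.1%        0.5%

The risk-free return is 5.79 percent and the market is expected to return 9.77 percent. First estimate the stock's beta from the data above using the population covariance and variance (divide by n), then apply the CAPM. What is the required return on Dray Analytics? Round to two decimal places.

Mean R_i = (0.5 + 3.2 + 12.2 − 19.1 − 15.3 − 9.5 − 3.1) / 7 = -4.4429%
Mean R_m = (0.4 + 3.9 + 5.4 − 8.2 − 7.7 − 6.2 + 0.5) / 7 = -1.7000%
Σ(R_i − R̄_i)(R_m − R̄_m) = 357.4700  ⇒  Cov = 357.4700 / 7 = 51.0671
Σ(R_m − R̄_m)² = 189.5200  ⇒  Var(R_m) = 189.5200 / 7 = 27.0743
β = Cov / Var(R_m) = 51.0671 / 27.0743 = 1.8862
MRP = 9.77% − 5.79% = 3.98%
E(R) = R_f + β × MRP = 5.79% + 1.8862 × 3.98% = 13.30%

13.30%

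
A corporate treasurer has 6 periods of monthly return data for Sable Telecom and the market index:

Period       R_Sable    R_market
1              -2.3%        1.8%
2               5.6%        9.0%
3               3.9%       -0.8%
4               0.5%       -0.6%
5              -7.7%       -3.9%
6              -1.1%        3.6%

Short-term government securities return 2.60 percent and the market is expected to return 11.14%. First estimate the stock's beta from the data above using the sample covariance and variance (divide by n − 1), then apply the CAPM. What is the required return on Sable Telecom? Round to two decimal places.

Mean R_i = (-2.3 + 5.6 + 3.9 + 0.5 − 7.7 − 1.1) / 6 = -0.1833%
Mean R_m = (1.8 + 9.0 − 0.8 − 0.6 − 3.9 + 3.6) / 6 = 1.5167%
Σ(R_i − R̄_i)(R_m − R̄_m) = 70.5783  ⇒  Cov = 70.5783 / 5 = 14.1157
Σ(R_m − R̄_m)² = 99.6083  ⇒  Var(R_m) = 99.6083 / 5 = 19.9217
β = Cov / Var(R_m) = 14.1157 / 19.9217 = 0.7086
MRP = 11.14% − 2.60% = 8.54%
E(R) = R_f + β × MRP = 2.60% + 0.7086 × 8.54% = 8.65%

8.65%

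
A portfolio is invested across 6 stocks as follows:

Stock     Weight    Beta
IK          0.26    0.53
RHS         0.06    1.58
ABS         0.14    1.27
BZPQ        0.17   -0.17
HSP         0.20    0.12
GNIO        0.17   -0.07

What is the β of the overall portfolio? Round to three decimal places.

0.394

β_P = Σ w_i β_i = 0.26×0.53 + 0.06×1.58 + 0.14×1.27 + 0.17×-0.17 + 0.20×0.12 + 0.17×-0.07 = 0.3936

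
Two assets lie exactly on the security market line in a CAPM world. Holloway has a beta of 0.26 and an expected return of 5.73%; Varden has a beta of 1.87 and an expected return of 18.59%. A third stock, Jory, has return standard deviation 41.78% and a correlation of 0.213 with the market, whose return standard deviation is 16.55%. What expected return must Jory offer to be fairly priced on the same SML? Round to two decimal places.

MRP = (18.59% − 5.73%) / (1.87 − 0.26) = 7.9876%
R_f = 5.73% − 0.26 × 7.9876% = 3.6532%
β_Jory = ρ·σ_i/σ_m = 0.213 × 41.78 / 16.55 = 0.5377
E(R_Jory) = R_f + β × MRP = 3.6532% + 0.5377 × 7.9876% = 7.95%

7.95%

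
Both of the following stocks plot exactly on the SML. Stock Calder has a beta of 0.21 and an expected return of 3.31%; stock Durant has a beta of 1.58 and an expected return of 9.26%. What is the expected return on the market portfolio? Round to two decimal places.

Both satisfy E(R) = R_f + β·MRP, so the slope of the SML is
MRP = (9.26% − 3.31%) / (1.58 − 0.21) = 5.95% / 1.37 = 4.3431%
R_f = E(R_Calder) − β_Calder·MRP = 3.31% − 0.21 × 4.3431% = 2.3979%
E(R_m) = R_f + MRP = 2.3979% + 4.3431% = 6.74%

6.74%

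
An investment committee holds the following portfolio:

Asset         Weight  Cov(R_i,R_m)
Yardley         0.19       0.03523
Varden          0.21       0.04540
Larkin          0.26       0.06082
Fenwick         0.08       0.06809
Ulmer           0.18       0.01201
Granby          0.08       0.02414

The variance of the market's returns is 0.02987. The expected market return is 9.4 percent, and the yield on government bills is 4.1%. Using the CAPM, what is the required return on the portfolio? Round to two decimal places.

β_Yardley = 0.03523 / 0.02987 = 1.1794
β_Varden = 0.04540 / 0.02987 = 1.5199
β_Larkin = 0.06082 / 0.02987 = 2.0362
β_Fenwick = 0.06809 / 0.02987 = 2.2795
β_Ulmer = 0.01201 / 0.02987 = 0.4021
β_Granby = 0.02414 / 0.02987 = 0.8082
β_P = Σ w_i β_i = 0.19×1.1794 + 0.21×1.5199 + 0.26×2.0362 + 0.08×2.2795 + 0.18×0.4021 + 0.08×0.8082 = 1.3921
MRP = 9.4% − 4.1% = 5.30%
E(R_P) = R_f + β_P × MRP = 4.1% + 1.3921 × 5.3% = 11.48%

11.48%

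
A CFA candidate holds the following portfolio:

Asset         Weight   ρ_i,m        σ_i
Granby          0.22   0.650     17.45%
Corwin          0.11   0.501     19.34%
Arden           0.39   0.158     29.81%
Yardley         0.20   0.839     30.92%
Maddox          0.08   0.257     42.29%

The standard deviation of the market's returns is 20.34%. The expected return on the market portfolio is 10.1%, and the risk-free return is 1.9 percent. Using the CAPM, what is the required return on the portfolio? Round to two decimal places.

β_Granby = 0.650 × 17.45% / 20.34% = 0.5576
β_Corwin = 0.501 × 19.34% / 20.34% = 0.4764
β_Arden = 0.158 × 29.81% / 20.34% = 0.2316
β_Yardley = 0.839 × 30.92% / 20.34% = 1.2754
β_Maddox = 0.257 × 42.29% / 20.34% = 0.5343
β_P = Σ w_i β_i = 0.22×0.5576 + 0.11×0.4764 + 0.39×0.2316 + 0.20×1.2754 + 0.08×0.5343 = 0.5632
MRP = 10.1% − 1.9% = 8.20%
E(R_P) = R_f + β_P × MRP = 1.9% + 0.5632 × 8.2% = 6.52%

6.52%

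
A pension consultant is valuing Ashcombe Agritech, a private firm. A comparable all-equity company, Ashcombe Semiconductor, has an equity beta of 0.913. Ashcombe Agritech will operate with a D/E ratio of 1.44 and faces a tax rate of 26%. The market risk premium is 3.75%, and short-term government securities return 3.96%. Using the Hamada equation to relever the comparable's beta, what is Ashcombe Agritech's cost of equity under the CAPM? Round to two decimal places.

β_L = β_U × [1 + (1 − t)(D/E)] = 0.913 × [1 + (1 − 0.26) × 1.44]
    = 0.913 × [1 + 0.74 × 1.44] = 0.913 × 2.0656 = 1.8859
E(R) = R_f + β_L × MRP = 3.96% + 1.8859 × 3.75% = 11.03%

11.03%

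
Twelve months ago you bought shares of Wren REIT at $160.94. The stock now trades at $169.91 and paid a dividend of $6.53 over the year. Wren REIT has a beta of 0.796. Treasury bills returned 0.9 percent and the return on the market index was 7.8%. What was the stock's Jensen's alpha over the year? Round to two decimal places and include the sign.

Realised HPR = (P1 + D1 − P0) / P0 = (169.91 + 6.53 − 160.94) / 160.94 = 15.50 / 160.94 = 9.6309%
MRP = 7.8% − 0.9% = 6.90%
CAPM required = R_f + β·MRP = 0.9% + 0.796 × 6.9% = 6.3924%
α = realised − required = 9.6309% − 6.3924% = +3.24%

+3.24%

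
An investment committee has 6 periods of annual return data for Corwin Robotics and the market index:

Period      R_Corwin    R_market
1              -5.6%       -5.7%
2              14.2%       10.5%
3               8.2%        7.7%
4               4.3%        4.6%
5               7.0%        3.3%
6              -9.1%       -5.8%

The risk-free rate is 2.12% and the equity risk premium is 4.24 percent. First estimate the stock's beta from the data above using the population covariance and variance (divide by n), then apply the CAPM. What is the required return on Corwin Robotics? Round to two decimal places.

Mean R_i = (-5.6 + 14.2 + 8.2 + 4.3 + 7.0 − 9.1) / 6 = 3.1667%
Mean R_m = (-5.7 + 10.5 + 7.7 + 4.6 + 3.3 − 5.8) / 6 = 2.4333%
Σ(R_i − R̄_i)(R_m − R̄_m) = 293.5867  ⇒  Cov = 293.5867 / 6 = 48.9311
Σ(R_m − R̄_m)² = 232.1933  ⇒  Var(R_m) = 232.1933 / 6 = 38.6989
β = Cov / Var(R_m) = 48.9311 / 38.6989 = 1.2644
E(R) = R_f + β × MRP = 2.12% + 1.2644 × 4.24% = 7.48%

7.48%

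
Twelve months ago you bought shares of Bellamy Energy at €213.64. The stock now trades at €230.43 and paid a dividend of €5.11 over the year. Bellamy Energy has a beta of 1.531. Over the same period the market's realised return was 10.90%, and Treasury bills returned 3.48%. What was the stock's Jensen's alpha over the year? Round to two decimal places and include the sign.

-4.59%

Realised HPR = (P1 + D1 − P0) / P0 = (230.43 + 5.11 − 213.64) / 213.64 = 21.90 / 213.64 = 10.2509%
MRP = 10.90% − 3.48% = 7.42%
CAPM required = R_f + β·MRP = 3.48% + 1.531 × 7.42% = 14.84002%
α = realised − required = 10.2509% − 14.84002% = -4.59%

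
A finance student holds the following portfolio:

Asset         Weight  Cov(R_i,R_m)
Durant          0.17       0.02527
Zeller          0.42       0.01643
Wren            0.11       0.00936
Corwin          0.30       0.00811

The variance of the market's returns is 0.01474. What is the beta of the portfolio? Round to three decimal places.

0.995

β_Durant = 0.02527 / 0.01474 = 1.7144
β_Zeller = 0.01643 / 0.01474 = 1.1147
β_Wren = 0.00936 / 0.01474 = 0.6350
β_Corwin = 0.00811 / 0.01474 = 0.5502
β_P = Σ w_i β_i = 0.17×1.7144 + 0.42×1.1147 + 0.11×0.6350 + 0.30×0.5502 = 0.9945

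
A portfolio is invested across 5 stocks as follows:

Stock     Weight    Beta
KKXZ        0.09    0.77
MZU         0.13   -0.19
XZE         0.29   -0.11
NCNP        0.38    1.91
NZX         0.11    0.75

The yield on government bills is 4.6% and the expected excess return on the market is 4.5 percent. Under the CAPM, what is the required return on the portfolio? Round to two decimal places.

β_P = Σ w_i β_i = 0.09×0.77 + 0.13×-0.19 + 0.29×-0.11 + 0.38×1.91 + 0.11×0.75 = 0.8210
E(R_P) = R_f + β_P × MRP = 4.6% + 0.8210 × 4.5% = 8.29%

8.29%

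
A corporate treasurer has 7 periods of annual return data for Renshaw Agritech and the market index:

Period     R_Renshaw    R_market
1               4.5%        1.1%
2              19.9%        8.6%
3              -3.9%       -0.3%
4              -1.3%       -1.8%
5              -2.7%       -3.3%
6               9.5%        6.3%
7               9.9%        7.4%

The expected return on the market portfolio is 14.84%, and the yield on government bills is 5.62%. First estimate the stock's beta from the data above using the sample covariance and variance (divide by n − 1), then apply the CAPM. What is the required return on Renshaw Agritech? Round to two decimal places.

20.99%

Mean R_i = (4.5 + 19.9 − 3.9 − 1.3 − 2.7 + 9.5 + 9.9) / 7 = 5.1286%
Mean R_m = (1.1 + 8.6 − 0.3 − 1.8 − 3.3 + 6.3 + 7.4) / 7 = 2.5714%
Σ(R_i − R̄_i)(R_m − R̄_m) = 229.3057  ⇒  Cov = 229.3057 / 6 = 38.2176
Σ(R_m − R̄_m)² = 137.5543  ⇒  Var(R_m) = 137.5543 / 6 = 22.9257
β = Cov / Var(R_m) = 38.2176 / 22.9257 = 1.6670
MRP = 14.84% − 5.62% = 9.22%
E(R) = R_f + β × MRP = 5.62% + 1.6670 × 9.22% = 20.99%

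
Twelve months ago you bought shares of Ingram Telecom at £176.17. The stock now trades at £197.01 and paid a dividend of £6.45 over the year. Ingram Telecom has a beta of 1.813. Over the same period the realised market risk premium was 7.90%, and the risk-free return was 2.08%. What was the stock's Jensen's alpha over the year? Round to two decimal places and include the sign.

Realised HPR = (P1 + D1 − P0) / P0 = (197.01 + 6.45 − 176.17) / 176.17 = 27.29 / 176.17 = 15.4907%
CAPM required = R_f + β·MRP = 2.08% + 1.813 × 7.90% = 16.40270%
α = realised − required = 15.4907% − 16.40270% = -0.91%

-0.91%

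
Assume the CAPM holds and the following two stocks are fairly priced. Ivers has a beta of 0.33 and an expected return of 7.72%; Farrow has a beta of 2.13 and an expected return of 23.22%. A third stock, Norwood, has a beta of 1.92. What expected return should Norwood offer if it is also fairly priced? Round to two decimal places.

MRP (SML slope) = (23.22% − 7.72%) / (2.13 − 0.33) = 15.50% / 1.80 = 8.6111%
R_f (intercept) = 7.72% − 0.33 × 8.6111% = 4.8783%
E(R_Norwood) = R_f + β × MRP = 4.8783% + 1.92 × 8.6111% = 21.41%

21.41%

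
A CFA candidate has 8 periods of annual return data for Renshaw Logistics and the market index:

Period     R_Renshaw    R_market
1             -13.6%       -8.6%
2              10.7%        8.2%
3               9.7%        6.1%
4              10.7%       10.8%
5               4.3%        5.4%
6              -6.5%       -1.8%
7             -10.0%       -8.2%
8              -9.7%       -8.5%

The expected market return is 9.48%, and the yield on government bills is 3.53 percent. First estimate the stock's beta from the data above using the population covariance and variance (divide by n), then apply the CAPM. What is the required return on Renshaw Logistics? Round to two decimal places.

10.95%

Mean R_i = (-13.6 + 10.7 + 9.7 + 10.7 + 4.3 − 6.5 − 10.0 − 9.7) / 8 = -0.5500%
Mean R_m = (-8.6 + 8.2 + 6.1 + 10.8 + 5.4 − 1.8 − 8.2 − 8.5) / 8 = 0.4250%
Σ(R_i − R̄_i)(R_m − R̄_m) = 580.6700  ⇒  Cov = 580.6700 / 8 = 72.5838
Σ(R_m − R̄_m)² = 465.4950  ⇒  Var(R_m) = 465.4950 / 8 = 58.1869
β = Cov / Var(R_m) = 72.5838 / 58.1869 = 1.2474
MRP = 9.48% − 3.53% = 5.95%
E(R) = R_f + β × MRP = 3.53% + 1.2474 × 5.95% = 10.95%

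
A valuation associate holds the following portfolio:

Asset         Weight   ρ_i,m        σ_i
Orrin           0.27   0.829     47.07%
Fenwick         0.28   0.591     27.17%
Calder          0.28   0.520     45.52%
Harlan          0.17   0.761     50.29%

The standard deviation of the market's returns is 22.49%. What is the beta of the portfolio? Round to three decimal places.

1.252

β_Orrin = 0.829 × 47.07% / 22.49% = 1.7350
β_Fenwick = 0.591 × 27.17% / 22.49% = 0.7140
β_Calder = 0.520 × 45.52% / 22.49% = 1.0525
β_Harlan = 0.761 × 50.29% / 22.49% = 1.7017
β_P = Σ w_i β_i = 0.27×1.7350 + 0.28×0.7140 + 0.28×1.0525 + 0.17×1.7017 = 1.2524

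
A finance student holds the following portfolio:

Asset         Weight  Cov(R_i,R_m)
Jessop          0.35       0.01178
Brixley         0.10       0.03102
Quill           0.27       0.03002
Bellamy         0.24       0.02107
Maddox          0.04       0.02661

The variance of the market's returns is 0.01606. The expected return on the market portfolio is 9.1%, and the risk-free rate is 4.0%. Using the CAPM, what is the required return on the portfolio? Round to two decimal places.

β_Jessop = 0.01178 / 0.01606 = 0.7335
β_Brixley = 0.03102 / 0.01606 = 1.9315
β_Quill = 0.03002 / 0.01606 = 1.8692
β_Bellamy = 0.02107 / 0.01606 = 1.3120
β_Maddox = 0.02661 / 0.01606 = 1.6569
β_P = Σ w_i β_i = 0.35×0.7335 + 0.10×1.9315 + 0.27×1.8692 + 0.24×1.3120 + 0.04×1.6569 = 1.3357
MRP = 9.1% − 4.0% = 5.10%
E(R_P) = R_f + β_P × MRP = 4.0% + 1.3357 × 5.1% = 10.81%

10.81%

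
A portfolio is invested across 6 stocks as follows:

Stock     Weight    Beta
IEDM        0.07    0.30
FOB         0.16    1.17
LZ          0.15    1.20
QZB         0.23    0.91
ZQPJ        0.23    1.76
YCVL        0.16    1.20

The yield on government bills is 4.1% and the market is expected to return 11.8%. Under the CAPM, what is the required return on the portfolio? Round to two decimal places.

β_P = Σ w_i β_i = 0.07×0.30 + 0.16×1.17 + 0.15×1.20 + 0.23×0.91 + 0.23×1.76 + 0.16×1.20 = 1.1943
MRP = 11.8% − 4.1% = 7.70%
E(R_P) = R_f + β_P × MRP = 4.1% + 1.1943 × 7.7% = 13.30%

13.30%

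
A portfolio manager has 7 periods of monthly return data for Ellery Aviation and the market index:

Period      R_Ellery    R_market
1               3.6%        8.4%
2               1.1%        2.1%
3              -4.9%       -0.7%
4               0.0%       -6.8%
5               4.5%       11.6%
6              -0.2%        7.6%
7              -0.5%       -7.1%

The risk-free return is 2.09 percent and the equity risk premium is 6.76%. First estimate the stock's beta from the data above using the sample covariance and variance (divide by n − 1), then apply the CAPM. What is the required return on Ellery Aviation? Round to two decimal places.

Mean R_i = (3.6 + 1.1 − 4.9 + 0.0 + 4.5 − 0.2 − 0.5) / 7 = 0.5143%
Mean R_m = (8.4 + 2.1 − 0.7 − 6.8 + 11.6 + 7.6 − 7.1) / 7 = 2.1571%
Σ(R_i − R̄_i)(R_m − R̄_m) = 82.4443  ⇒  Cov = 82.4443 / 6 = 13.7407
Σ(R_m − R̄_m)² = 331.8571  ⇒  Var(R_m) = 331.8571 / 6 = 55.3095
β = Cov / Var(R_m) = 13.7407 / 55.3095 = 0.2484
E(R) = R_f + β × MRP = 2.09% + 0.2484 × 6.76% = 3.77%

3.77%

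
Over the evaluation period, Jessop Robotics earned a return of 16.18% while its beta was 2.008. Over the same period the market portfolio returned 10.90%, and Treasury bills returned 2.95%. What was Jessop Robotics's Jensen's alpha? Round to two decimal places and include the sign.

Market excess return = 10.90% − 2.95% = 7.95%
CAPM benchmark = R_f + β(R_m − R_f) = 2.95% + 2.008 × 7.95% = 18.91360%
α = actual − benchmark = 16.18% − 18.91360% = -2.73%

-2.73%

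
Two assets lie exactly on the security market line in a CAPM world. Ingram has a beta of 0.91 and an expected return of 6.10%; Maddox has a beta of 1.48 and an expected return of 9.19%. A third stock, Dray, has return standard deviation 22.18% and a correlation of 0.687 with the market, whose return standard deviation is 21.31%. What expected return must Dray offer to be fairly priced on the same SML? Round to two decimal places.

MRP = (9.19% − 6.10%) / (1.48 − 0.91) = 5.4211%
R_f = 6.10% − 0.91 × 5.4211% = 1.1668%
β_Dray = ρ·σ_i/σ_m = 0.687 × 22.18 / 21.31 = 0.7150
E(R_Dray) = R_f + β × MRP = 1.1668% + 0.7150 × 5.4211% = 5.04%

5.04%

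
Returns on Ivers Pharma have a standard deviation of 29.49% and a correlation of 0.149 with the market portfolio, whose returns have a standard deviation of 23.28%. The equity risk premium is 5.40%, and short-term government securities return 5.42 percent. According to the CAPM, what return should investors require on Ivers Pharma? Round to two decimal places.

β = ρ × σ_i / σ_m = 0.149 × 29.49% / 23.28% = 0.1887
E(R) = 5.42% + 0.1887 × 5.40% = 6.44%

6.44%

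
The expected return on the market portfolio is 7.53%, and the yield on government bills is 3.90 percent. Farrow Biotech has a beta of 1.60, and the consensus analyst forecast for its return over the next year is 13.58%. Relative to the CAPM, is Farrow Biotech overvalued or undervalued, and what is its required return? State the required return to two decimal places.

MRP = 7.53% − 3.90% = 3.63%
Required return = R_f + β·MRP = 3.90% + 1.60 × 3.63% = 9.71%
Forecast 13.58% > required 9.71% → the stock plots above the SML → undervalued.

Undervalued; required return 9.71%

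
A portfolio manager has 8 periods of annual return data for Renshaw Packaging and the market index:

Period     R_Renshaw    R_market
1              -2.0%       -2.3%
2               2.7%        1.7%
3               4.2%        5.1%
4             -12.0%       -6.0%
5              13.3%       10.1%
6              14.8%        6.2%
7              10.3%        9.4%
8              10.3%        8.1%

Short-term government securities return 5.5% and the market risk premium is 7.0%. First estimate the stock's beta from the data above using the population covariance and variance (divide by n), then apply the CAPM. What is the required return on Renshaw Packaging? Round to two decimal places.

15.69%

Mean R_i = (-2.0 + 2.7 + 4.2 − 12.0 + 13.3 + 14.8 + 10.3 + 10.3) / 8 = 5.2000%
Mean R_m = (-2.3 + 1.7 + 5.1 − 6.0 + 10.1 + 6.2 + 9.4 + 8.1) / 8 = 4.0375%
Σ(R_i − R̄_i)(R_m − R̄_m) = 340.9900  ⇒  Cov = 340.9900 / 8 = 42.6238
Σ(R_m − R̄_m)² = 234.1988  ⇒  Var(R_m) = 234.1988 / 8 = 29.2749
β = Cov / Var(R_m) = 42.6238 / 29.2749 = 1.4560
E(R) = R_f + β × MRP = 5.5% + 1.4560 × 7.0% = 15.69%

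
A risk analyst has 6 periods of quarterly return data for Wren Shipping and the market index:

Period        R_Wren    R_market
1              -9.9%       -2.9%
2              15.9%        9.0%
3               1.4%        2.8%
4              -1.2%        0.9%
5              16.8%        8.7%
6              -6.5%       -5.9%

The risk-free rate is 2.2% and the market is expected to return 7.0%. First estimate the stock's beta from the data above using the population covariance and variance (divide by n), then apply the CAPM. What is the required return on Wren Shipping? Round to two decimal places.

10.75%

Mean R_i = (-9.9 + 15.9 + 1.4 − 1.2 + 16.8 − 6.5) / 6 = 2.7500%
Mean R_m = (-2.9 + 9.0 + 2.8 + 0.9 + 8.7 − 5.9) / 6 = 2.1000%
Σ(R_i − R̄_i)(R_m − R̄_m) = 324.5100  ⇒  Cov = 324.5100 / 6 = 54.0850
Σ(R_m − R̄_m)² = 182.1000  ⇒  Var(R_m) = 182.1000 / 6 = 30.3500
β = Cov / Var(R_m) = 54.0850 / 30.3500 = 1.7820
MRP = 7.0% − 2.2% = 4.80%
E(R) = R_f + β × MRP = 2.2% + 1.7820 × 4.8% = 10.75%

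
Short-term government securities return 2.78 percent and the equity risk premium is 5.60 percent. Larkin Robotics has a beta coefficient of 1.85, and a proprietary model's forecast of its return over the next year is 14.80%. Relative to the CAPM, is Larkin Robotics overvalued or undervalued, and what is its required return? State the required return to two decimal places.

Undervalued; required return 13.14%

Required return = R_f + β·MRP = 2.78% + 1.85 × 5.60% = 13.14%
Forecast 14.80% > required 13.14% → the stock plots above the SML → undervalued.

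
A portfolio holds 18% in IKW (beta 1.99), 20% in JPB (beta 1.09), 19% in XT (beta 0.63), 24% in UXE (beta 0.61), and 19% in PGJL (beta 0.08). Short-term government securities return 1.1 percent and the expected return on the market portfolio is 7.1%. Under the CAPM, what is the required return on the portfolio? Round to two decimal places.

6.25%

β_P = Σ w_i β_i = 0.18×1.99 + 0.20×1.09 + 0.19×0.63 + 0.24×0.61 + 0.19×0.08 = 0.8575
MRP = 7.1% − 1.1% = 6.00%
E(R_P) = R_f + β_P × MRP = 1.1% + 0.8575 × 6.0% = 6.25%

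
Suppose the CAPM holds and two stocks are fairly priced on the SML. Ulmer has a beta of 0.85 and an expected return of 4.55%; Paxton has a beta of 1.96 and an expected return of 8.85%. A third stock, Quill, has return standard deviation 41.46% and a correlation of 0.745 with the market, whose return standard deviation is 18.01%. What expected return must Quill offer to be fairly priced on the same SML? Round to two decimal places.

MRP = (8.85% − 4.55%) / (1.96 − 0.85) = 3.8739%
R_f = 4.55% − 0.85 × 3.8739% = 1.2572%
β_Quill = ρ·σ_i/σ_m = 0.745 × 41.46 / 18.01 = 1.7150
E(R_Quill) = R_f + β × MRP = 1.2572% + 1.7150 × 3.8739% = 7.90%

7.90%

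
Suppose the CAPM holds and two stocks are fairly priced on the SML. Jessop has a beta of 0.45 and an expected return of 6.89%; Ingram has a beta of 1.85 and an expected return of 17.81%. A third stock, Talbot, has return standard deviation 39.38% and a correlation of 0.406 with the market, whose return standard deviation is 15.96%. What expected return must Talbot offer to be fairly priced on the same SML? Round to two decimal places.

11.19%

MRP = (17.81% − 6.89%) / (1.85 − 0.45) = 7.8000%
R_f = 6.89% − 0.45 × 7.8000% = 3.3800%
β_Talbot = ρ·σ_i/σ_m = 0.406 × 39.38 / 15.96 = 1.0018
E(R_Talbot) = R_f + β × MRP = 3.3800% + 1.0018 × 7.8000% = 11.19%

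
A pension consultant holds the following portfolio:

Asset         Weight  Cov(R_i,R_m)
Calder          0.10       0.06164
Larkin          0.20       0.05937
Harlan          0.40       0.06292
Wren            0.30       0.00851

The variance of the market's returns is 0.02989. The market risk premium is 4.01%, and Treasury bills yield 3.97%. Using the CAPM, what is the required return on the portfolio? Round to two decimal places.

10.11%

β_Calder = 0.06164 / 0.02989 = 2.0622
β_Larkin = 0.05937 / 0.02989 = 1.9863
β_Harlan = 0.06292 / 0.02989 = 2.1051
β_Wren = 0.00851 / 0.02989 = 0.2847
β_P = Σ w_i β_i = 0.10×2.0622 + 0.20×1.9863 + 0.40×2.1051 + 0.30×0.2847 = 1.5309
E(R_P) = R_f + β_P × MRP = 3.97% + 1.5309 × 4.01% = 10.11%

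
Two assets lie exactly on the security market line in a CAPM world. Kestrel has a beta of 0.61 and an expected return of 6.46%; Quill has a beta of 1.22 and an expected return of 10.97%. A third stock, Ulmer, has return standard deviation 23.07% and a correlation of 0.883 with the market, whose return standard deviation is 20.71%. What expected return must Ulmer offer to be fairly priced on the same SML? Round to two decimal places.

MRP = (10.97% − 6.46%) / (1.22 − 0.61) = 7.3934%
R_f = 6.46% − 0.61 × 7.3934% = 1.9500%
β_Ulmer = ρ·σ_i/σ_m = 0.883 × 23.07 / 20.71 = 0.9836
E(R_Ulmer) = R_f + β × MRP = 1.9500% + 0.9836 × 7.3934% = 9.22%

9.22%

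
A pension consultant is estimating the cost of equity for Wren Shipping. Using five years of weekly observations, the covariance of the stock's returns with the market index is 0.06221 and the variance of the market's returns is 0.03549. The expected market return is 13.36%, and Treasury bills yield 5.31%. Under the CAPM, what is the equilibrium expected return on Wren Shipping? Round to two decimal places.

β = Cov(R_i, R_m) / Var(R_m) = 0.06221 / 0.03549 = 1.7529
MRP = 13.36% − 5.31% = 8.05%
E(R) = R_f + β × MRP = 5.31% + 1.7529 × 8.05% = 19.42%

19.42%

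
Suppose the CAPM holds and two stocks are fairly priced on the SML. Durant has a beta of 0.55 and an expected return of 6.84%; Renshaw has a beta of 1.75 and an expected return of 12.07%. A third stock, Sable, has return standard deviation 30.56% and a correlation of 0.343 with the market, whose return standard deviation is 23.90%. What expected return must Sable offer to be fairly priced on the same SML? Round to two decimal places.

MRP = (12.07% − 6.84%) / (1.75 − 0.55) = 4.3583%
R_f = 6.84% − 0.55 × 4.3583% = 4.4429%
β_Sable = ρ·σ_i/σ_m = 0.343 × 30.56 / 23.90 = 0.4386
E(R_Sable) = R_f + β × MRP = 4.4429% + 0.4386 × 4.3583% = 6.35%

6.35%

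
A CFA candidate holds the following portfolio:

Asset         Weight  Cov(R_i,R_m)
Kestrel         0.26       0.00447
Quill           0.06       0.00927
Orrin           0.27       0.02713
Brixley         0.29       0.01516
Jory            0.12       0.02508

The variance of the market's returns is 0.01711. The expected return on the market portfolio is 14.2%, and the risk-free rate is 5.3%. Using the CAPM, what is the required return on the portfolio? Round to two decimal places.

β_Kestrel = 0.00447 / 0.01711 = 0.2613
β_Quill = 0.00927 / 0.01711 = 0.5418
β_Orrin = 0.02713 / 0.01711 = 1.5856
β_Brixley = 0.01516 / 0.01711 = 0.8860
β_Jory = 0.02508 / 0.01711 = 1.4658
β_P = Σ w_i β_i = 0.26×0.2613 + 0.06×0.5418 + 0.27×1.5856 + 0.29×0.8860 + 0.12×1.4658 = 0.9614
MRP = 14.2% − 5.3% = 8.90%
E(R_P) = R_f + β_P × MRP = 5.3% + 0.9614 × 8.9% = 13.86%

13.86%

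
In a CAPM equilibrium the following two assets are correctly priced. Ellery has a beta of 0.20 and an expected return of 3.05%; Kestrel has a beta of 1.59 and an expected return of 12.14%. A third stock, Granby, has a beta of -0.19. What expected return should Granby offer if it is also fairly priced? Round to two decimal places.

0.50%

MRP (SML slope) = (12.14% − 3.05%) / (1.59 − 0.20) = 9.09% / 1.39 = 6.5396%
R_f (intercept) = 3.05% − 0.20 × 6.5396% = 1.7421%
E(R_Granby) = R_f + β × MRP = 1.7421% + -0.19 × 6.5396% = 0.50%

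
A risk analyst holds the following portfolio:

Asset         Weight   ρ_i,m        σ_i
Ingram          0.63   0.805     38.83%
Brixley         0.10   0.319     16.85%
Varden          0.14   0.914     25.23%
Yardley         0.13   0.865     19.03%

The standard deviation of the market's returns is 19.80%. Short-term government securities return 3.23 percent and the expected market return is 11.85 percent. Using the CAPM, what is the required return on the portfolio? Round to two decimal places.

β_Ingram = 0.805 × 38.83% / 19.80% = 1.5787
β_Brixley = 0.319 × 16.85% / 19.80% = 0.2715
β_Varden = 0.914 × 25.23% / 19.80% = 1.1647
β_Yardley = 0.865 × 19.03% / 19.80% = 0.8314
β_P = Σ w_i β_i = 0.63×1.5787 + 0.10×0.2715 + 0.14×1.1647 + 0.13×0.8314 = 1.2929
MRP = 11.85% − 3.23% = 8.62%
E(R_P) = R_f + β_P × MRP = 3.23% + 1.2929 × 8.62% = 14.37%

14.37%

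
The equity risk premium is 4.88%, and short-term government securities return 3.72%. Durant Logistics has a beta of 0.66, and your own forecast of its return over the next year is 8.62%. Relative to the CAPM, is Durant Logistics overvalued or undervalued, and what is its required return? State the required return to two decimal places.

Undervalued; required return 6.94%

Required return = R_f + β·MRP = 3.72% + 0.66 × 4.88% = 6.94%
Forecast 8.62% > required 6.94% → the stock plots above the SML → undervalued.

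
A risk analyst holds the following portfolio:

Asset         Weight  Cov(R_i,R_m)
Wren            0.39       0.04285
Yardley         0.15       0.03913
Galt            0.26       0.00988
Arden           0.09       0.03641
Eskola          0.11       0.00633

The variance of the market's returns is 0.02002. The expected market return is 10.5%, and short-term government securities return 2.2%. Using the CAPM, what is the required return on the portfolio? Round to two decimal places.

14.27%

β_Wren = 0.04285 / 0.02002 = 2.1404
β_Yardley = 0.03913 / 0.02002 = 1.9545
β_Galt = 0.00988 / 0.02002 = 0.4935
β_Arden = 0.03641 / 0.02002 = 1.8187
β_Eskola = 0.00633 / 0.02002 = 0.3162
β_P = Σ w_i β_i = 0.39×2.1404 + 0.15×1.9545 + 0.26×0.4935 + 0.09×1.8187 + 0.11×0.3162 = 1.4547
MRP = 10.5% − 2.2% = 8.30%
E(R_P) = R_f + β_P × MRP = 2.2% + 1.4547 × 8.3% = 14.27%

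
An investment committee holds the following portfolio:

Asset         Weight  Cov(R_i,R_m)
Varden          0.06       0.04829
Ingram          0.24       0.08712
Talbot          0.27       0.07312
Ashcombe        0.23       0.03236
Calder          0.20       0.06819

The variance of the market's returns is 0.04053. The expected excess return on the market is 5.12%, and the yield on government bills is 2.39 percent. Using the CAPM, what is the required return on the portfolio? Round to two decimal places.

10.55%

β_Varden = 0.04829 / 0.04053 = 1.1915
β_Ingram = 0.08712 / 0.04053 = 2.1495
β_Talbot = 0.07312 / 0.04053 = 1.8041
β_Ashcombe = 0.03236 / 0.04053 = 0.7984
β_Calder = 0.06819 / 0.04053 = 1.6825
β_P = Σ w_i β_i = 0.06×1.1915 + 0.24×2.1495 + 0.27×1.8041 + 0.23×0.7984 + 0.20×1.6825 = 1.5946
E(R_P) = R_f + β_P × MRP = 2.39% + 1.5946 × 5.12% = 10.55%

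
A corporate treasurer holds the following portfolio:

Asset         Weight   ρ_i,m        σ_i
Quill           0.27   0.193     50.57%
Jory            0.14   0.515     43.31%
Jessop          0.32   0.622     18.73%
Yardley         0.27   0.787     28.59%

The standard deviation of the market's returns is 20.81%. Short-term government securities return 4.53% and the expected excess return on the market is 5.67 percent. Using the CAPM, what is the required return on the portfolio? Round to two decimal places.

8.77%

β_Quill = 0.193 × 50.57% / 20.81% = 0.4690
β_Jory = 0.515 × 43.31% / 20.81% = 1.0718
β_Jessop = 0.622 × 18.73% / 20.81% = 0.5598
β_Yardley = 0.787 × 28.59% / 20.81% = 1.0812
β_P = Σ w_i β_i = 0.27×0.4690 + 0.14×1.0718 + 0.32×0.5598 + 0.27×1.0812 = 0.7477
E(R_P) = R_f + β_P × MRP = 4.53% + 0.7477 × 5.67% = 8.77%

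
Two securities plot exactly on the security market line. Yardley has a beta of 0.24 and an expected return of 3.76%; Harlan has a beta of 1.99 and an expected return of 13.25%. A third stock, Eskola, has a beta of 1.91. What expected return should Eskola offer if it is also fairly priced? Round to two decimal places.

12.82%

MRP (SML slope) = (13.25% − 3.76%) / (1.99 − 0.24) = 9.49% / 1.75 = 5.4229%
R_f (intercept) = 3.76% − 0.24 × 5.4229% = 2.4585%
E(R_Eskola) = R_f + β × MRP = 2.4585% + 1.91 × 5.4229% = 12.82%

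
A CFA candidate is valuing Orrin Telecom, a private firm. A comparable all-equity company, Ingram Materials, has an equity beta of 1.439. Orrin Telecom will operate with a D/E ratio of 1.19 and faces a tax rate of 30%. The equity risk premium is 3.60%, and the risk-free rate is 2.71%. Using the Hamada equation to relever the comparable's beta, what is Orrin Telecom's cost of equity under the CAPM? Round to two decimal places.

β_L = β_U × [1 + (1 − t)(D/E)] = 1.439 × [1 + (1 − 0.30) × 1.19]
    = 1.439 × [1 + 0.70 × 1.19] = 1.439 × 1.8330 = 2.6377
E(R) = R_f + β_L × MRP = 2.71% + 2.6377 × 3.60% = 12.21%

12.21%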